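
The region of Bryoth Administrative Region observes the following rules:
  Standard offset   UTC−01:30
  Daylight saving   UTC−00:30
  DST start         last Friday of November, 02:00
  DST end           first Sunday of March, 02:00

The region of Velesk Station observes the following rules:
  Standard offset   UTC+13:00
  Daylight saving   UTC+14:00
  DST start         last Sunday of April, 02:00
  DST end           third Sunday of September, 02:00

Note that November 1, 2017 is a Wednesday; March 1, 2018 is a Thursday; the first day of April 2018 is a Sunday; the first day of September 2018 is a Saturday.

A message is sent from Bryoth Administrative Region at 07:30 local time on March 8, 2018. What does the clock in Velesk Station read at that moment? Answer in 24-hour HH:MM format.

1 November 2017 is a Wednesday, so Fridays fall on 3, 10, 17, 24; the last is November 24.
1 March 2018 is a Thursday, so the first Sunday is March 4.
March 8, 2018 is outside the daylight-saving period (24 November 2017 – 4 March 2018), so Bryoth Administrative Region is on standard time, UTC−01:30.
07:30 Bryoth Administrative Region + 1h30m = 09:00 UTC.
1 April 2018 is a Sunday, so Sundays fall on 1, 8, 15, 22, 29; the last is April 29.
1 September 2018 is a Saturday, so the first Sunday is September 2 and the third is September 16.
At the standard offset (UTC+13:00), 09:00 UTC + 13h = 22:00 Velesk Station standard time.
The standard-time date in Velesk Station, March 8, 2018, is outside the daylight-saving period (29 April – 16 September), so Velesk Station is on standard time, UTC+13:00.
09:00 UTC + 13h = 22:00 Velesk Station.

22:00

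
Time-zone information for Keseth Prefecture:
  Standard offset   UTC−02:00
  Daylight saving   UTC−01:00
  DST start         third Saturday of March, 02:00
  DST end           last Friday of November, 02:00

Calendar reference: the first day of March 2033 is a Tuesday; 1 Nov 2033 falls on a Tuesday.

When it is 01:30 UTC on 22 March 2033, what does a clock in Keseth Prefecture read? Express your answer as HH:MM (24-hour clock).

1 March 2033 is a Tuesday, so the first Saturday is March 5 and the third is March 19.
1 November 2033 is a Tuesday, so Fridays fall on 4, 11, 18, 25; the last is November 25.
At the standard offset (UTC−02:00), 01:30 UTC − 2h = 23:30 Keseth Prefecture standard time (rolling into the previous day, 21 March 2033).
The standard-time date in Keseth Prefecture, 21 March 2033, falls between 19 March and 25 November, so daylight saving is in effect and Keseth Prefecture is at UTC−01:00.
01:30 UTC − 1h = 00:30 local.

00:30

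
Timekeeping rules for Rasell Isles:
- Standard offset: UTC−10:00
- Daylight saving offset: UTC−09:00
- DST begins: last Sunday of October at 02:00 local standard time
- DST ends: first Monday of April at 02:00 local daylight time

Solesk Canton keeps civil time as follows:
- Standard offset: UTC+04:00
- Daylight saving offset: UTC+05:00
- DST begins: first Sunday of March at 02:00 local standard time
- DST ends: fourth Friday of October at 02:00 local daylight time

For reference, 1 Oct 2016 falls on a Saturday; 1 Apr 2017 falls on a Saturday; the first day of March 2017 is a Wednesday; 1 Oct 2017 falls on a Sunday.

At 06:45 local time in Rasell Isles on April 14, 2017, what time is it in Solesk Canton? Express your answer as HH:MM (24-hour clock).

21:45

1 October 2016 is a Saturday, so Sundays fall on 2, 9, 16, 23, 30; the last is October 30.
1 April 2017 is a Saturday, so the first Monday is April 3.
April 14, 2017 does not fall between 30 October 2016 and 3 April 2017, so daylight saving is not in effect and Rasell Isles is at UTC−10:00.
06:45 Rasell Isles + 10h = 16:45 UTC.
1 March 2017 is a Wednesday, so the first Sunday is March 5.
1 October 2017 is a Sunday, so the first Friday is October 6 and the fourth is October 27.
At the standard offset (UTC+04:00), 16:45 UTC + 4h = 20:45 Solesk Canton standard time.
The standard-time date in Solesk Canton, April 14, 2017, falls between 5 March and 27 October, so daylight saving is in effect and Solesk Canton is at UTC+05:00.
16:45 UTC + 5h = 21:45 Solesk Canton.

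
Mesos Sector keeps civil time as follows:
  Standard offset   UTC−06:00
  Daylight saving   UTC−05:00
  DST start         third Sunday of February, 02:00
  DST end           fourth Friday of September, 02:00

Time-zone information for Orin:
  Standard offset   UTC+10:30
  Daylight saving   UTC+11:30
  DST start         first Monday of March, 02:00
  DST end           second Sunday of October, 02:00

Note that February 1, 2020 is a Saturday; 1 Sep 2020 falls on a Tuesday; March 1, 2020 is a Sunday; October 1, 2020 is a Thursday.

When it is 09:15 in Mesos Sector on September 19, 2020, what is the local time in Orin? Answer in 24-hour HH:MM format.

1 February 2020 is a Saturday, so the first Sunday is February 2 and the third is February 16.
1 September 2020 is a Tuesday, so the first Friday is September 4 and the fourth is September 25.
Daylight saving runs 16 February – 25 September; September 19, 2020 is inside that window, so Mesos Sector is at UTC−05:00.
09:15 Mesos Sector + 5h = 14:15 UTC.
1 March 2020 is a Sunday, so the first Monday is March 2.
1 October 2020 is a Thursday, so the first Sunday is October 4 and the second is October 11.
At the standard offset (UTC+10:30), 14:15 UTC + 10h30m = 00:45 Orin standard time (rolling into the next day, 20 September 2020).
The standard-time date in Orin, September 20, 2020, falls between 2 March and 11 October, so daylight saving is in effect and Orin is at UTC+11:30.
14:15 UTC + 11h30m = 01:45 Orin (rolling into the next day, 20 September 2020).

01:45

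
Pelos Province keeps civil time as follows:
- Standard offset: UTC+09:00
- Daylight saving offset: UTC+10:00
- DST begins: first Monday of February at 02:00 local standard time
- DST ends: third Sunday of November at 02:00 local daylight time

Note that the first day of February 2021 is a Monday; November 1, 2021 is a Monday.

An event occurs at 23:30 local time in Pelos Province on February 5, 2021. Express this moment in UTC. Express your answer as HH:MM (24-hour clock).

13:30

1 February 2021 is a Monday, so the first Monday is February 1.
1 November 2021 is a Monday, so the first Sunday is November 7 and the third is November 21.
February 5, 2021 falls between 1 February and 21 November, so daylight saving is in effect and Pelos Province is at UTC+10:00.
23:30 local − 10h = 13:30 UTC.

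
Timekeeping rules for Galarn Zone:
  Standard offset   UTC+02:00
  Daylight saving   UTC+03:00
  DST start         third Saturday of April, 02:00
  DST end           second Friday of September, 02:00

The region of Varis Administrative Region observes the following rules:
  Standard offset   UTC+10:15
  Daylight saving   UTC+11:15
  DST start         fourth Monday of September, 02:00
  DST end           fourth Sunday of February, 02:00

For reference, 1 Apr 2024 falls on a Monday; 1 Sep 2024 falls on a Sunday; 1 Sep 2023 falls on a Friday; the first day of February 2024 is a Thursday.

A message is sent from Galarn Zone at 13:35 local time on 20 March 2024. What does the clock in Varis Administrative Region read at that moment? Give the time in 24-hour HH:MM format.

21:50

1 April 2024 is a Monday, so the first Saturday is April 6 and the third is April 20.
1 September 2024 is a Sunday, so the first Friday is September 6 and the second is September 13.
20 March 2024 does not fall between 20 April and 13 September, so daylight saving is not in effect and Galarn Zone is at UTC+02:00.
13:35 Galarn Zone − 2h = 11:35 UTC.
1 September 2023 is a Friday, so the first Monday is September 4 and the fourth is September 25.
1 February 2024 is a Thursday, so the first Sunday is February 4 and the fourth is February 25.
At the standard offset (UTC+10:15), 11:35 UTC + 10h15m = 21:50 Varis Administrative Region standard time.
The standard-time date in Varis Administrative Region, 20 March 2024, does not fall between 25 September 2023 and 25 February 2024, so daylight saving is not in effect and Varis Administrative Region is at UTC+10:15.
11:35 UTC + 10h15m = 21:50 Varis Administrative Region.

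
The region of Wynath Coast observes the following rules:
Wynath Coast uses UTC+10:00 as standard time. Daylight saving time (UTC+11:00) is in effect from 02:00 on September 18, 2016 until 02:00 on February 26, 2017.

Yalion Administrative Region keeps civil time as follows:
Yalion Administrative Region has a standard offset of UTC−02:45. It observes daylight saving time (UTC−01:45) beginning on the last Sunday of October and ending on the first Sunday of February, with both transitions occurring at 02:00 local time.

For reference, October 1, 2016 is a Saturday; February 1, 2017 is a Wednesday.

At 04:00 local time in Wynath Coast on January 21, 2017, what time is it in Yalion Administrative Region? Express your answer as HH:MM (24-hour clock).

January 21, 2017 falls between 18 September 2016 and 26 February 2017, so daylight saving is in effect and Wynath Coast is at UTC+11:00.
04:00 Wynath Coast − 11h = 17:00 UTC (rolling into the previous day, 20 January 2017).
1 October 2016 is a Saturday, so Sundays fall on 2, 9, 16, 23, 30; the last is October 30.
1 February 2017 is a Wednesday, so the first Sunday is February 5.
At the standard offset (UTC−02:45), 17:00 UTC − 2h45m = 14:15 Yalion Administrative Region standard time.
The standard-time date in Yalion Administrative Region, January 20, 2017, lies within the daylight-saving period (30 October 2016 – 5 February 2017), so Yalion Administrative Region is on daylight time, UTC−01:45.
17:00 UTC − 1h45m = 15:15 Yalion Administrative Region.

15:15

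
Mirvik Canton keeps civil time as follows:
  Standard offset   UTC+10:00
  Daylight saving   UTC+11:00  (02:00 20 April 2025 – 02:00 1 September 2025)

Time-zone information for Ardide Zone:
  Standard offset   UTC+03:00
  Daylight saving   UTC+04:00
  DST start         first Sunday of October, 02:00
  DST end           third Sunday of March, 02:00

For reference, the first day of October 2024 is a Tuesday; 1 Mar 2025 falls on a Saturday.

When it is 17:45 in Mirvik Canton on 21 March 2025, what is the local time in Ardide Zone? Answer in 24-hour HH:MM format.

Daylight saving runs 20 April – 1 September; 21 March 2025 is outside that window, so Mirvik Canton is on standard time at UTC+10:00.
17:45 Mirvik Canton − 10h = 07:45 UTC.
1 October 2024 is a Tuesday, so the first Sunday is October 6.
1 March 2025 is a Saturday, so the first Sunday is March 2 and the third is March 16.
At the standard offset (UTC+03:00), 07:45 UTC + 3h = 10:45 Ardide Zone standard time.
Daylight saving runs 6 October 2024 – 16 March 2025; the standard-time date in Ardide Zone, 21 March 2025, is outside that window, so Ardide Zone is on standard time at UTC+03:00.
07:45 UTC + 3h = 10:45 Ardide Zone.

10:45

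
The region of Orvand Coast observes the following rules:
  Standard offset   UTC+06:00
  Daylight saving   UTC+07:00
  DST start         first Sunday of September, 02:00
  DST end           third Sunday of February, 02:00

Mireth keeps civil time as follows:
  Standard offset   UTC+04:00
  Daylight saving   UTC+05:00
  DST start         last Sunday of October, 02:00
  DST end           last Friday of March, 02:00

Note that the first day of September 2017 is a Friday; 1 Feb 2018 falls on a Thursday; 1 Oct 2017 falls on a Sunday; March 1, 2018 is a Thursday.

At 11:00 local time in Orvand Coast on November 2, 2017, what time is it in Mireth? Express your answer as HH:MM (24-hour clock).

1 September 2017 is a Friday, so the first Sunday is September 3.
1 February 2018 is a Thursday, so the first Sunday is February 4 and the third is February 18.
November 2, 2017 lies within the daylight-saving period (3 September 2017 – 18 February 2018), so Orvand Coast is on daylight time, UTC+07:00.
11:00 Orvand Coast − 7h = 04:00 UTC.
1 October 2017 is a Sunday, so Sundays fall on 1, 8, 15, 22, 29; the last is October 29.
1 March 2018 is a Thursday, so Fridays fall on 2, 9, 16, 23, 30; the last is March 30.
At the standard offset (UTC+04:00), 04:00 UTC + 4h = 08:00 Mireth standard time.
Daylight saving runs 29 October 2017 – 30 March 2018; the standard-time date in Mireth, November 2, 2017, is inside that window, so Mireth is at UTC+05:00.
04:00 UTC + 5h = 09:00 Mireth.

09:00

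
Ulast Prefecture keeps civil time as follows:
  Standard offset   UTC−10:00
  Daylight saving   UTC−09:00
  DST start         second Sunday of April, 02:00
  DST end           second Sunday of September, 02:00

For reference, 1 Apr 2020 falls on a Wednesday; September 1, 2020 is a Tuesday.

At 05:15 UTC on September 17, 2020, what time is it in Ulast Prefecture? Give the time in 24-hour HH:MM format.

1 April 2020 is a Wednesday, so the first Sunday is April 5 and the second is April 12.
1 September 2020 is a Tuesday, so the first Sunday is September 6 and the second is September 13.
At the standard offset (UTC−10:00), 05:15 UTC − 10h = 19:15 Ulast Prefecture standard time (rolling into the previous day, 16 September 2020).
Daylight saving runs 12 April – 13 September; the standard-time date in Ulast Prefecture, September 16, 2020, is outside that window, so Ulast Prefecture is on standard time at UTC−10:00.
05:15 UTC − 10h = 19:15 local (rolling into the previous day, 16 September 2020).

19:15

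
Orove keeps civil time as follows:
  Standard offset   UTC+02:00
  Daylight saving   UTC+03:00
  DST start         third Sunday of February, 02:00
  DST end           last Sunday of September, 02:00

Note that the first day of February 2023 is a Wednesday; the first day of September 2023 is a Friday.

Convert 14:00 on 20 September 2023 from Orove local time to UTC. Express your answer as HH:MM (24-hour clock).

11:00

1 February 2023 is a Wednesday, so the first Sunday is February 5 and the third is February 19.
1 September 2023 is a Friday, so Sundays fall on 3, 10, 17, 24; the last is September 24.
Daylight saving runs 19 February – 24 September; 20 September 2023 is inside that window, so Orove is at UTC+03:00.
14:00 local − 3h = 11:00 UTC.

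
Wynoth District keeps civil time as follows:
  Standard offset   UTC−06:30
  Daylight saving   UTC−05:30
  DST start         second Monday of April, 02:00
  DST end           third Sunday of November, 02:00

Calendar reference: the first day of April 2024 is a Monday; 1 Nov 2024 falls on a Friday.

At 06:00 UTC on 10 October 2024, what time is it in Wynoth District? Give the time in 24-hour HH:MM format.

1 April 2024 is a Monday, so the first Monday is April 1 and the second is April 8.
1 November 2024 is a Friday, so the first Sunday is November 3 and the third is November 17.
At the standard offset (UTC−06:30), 06:00 UTC − 6h30m = 23:30 Wynoth District standard time (rolling into the previous day, 9 October 2024).
The standard-time date in Wynoth District, 9 October 2024, lies within the daylight-saving period (8 April – 17 November), so Wynoth District is on daylight time, UTC−05:30.
06:00 UTC − 5h30m = 00:30 local.

00:30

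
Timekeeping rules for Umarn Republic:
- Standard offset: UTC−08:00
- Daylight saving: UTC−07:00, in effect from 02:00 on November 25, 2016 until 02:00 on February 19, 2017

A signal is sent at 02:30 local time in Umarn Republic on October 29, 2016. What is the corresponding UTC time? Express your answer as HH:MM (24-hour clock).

October 29, 2016 is outside the daylight-saving period (25 November 2016 – 19 February 2017), so Umarn Republic is on standard time, UTC−08:00.
02:30 local + 8h = 10:30 UTC.

10:30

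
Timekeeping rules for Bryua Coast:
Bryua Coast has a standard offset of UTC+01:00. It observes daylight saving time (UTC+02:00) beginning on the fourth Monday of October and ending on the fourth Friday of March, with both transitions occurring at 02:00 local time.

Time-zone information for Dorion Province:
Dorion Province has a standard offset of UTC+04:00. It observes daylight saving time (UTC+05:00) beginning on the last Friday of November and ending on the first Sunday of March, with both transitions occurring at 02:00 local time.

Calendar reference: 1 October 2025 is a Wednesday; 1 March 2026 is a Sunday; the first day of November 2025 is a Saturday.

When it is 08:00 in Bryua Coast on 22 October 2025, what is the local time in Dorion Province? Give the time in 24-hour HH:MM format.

11:00

1 October 2025 is a Wednesday, so the first Monday is October 6 and the fourth is October 27.
1 March 2026 is a Sunday, so the first Friday is March 6 and the fourth is March 27.
22 October 2025 is outside the daylight-saving period (27 October 2025 – 27 March 2026), so Bryua Coast is on standard time, UTC+01:00.
08:00 Bryua Coast − 1h = 07:00 UTC.
1 November 2025 is a Saturday, so Fridays fall on 7, 14, 21, 28; the last is November 28.
1 March 2026 is a Sunday, so the first Sunday is March 1.
At the standard offset (UTC+04:00), 07:00 UTC + 4h = 11:00 Dorion Province standard time.
The standard-time date in Dorion Province, 22 October 2025, is outside the daylight-saving period (28 November 2025 – 1 March 2026), so Dorion Province is on standard time, UTC+04:00.
07:00 UTC + 4h = 11:00 Dorion Province.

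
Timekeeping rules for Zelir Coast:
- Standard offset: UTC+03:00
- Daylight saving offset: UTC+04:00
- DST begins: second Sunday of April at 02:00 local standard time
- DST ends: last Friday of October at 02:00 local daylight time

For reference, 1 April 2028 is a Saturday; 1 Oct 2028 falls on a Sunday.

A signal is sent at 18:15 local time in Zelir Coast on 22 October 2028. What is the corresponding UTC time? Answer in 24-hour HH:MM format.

14:15

1 April 2028 is a Saturday, so the first Sunday is April 2 and the second is April 9.
1 October 2028 is a Sunday, so Fridays fall on 6, 13, 20, 27; the last is October 27.
22 October 2028 lies within the daylight-saving period (9 April – 27 October), so Zelir Coast is on daylight time, UTC+04:00.
18:15 local − 4h = 14:15 UTC.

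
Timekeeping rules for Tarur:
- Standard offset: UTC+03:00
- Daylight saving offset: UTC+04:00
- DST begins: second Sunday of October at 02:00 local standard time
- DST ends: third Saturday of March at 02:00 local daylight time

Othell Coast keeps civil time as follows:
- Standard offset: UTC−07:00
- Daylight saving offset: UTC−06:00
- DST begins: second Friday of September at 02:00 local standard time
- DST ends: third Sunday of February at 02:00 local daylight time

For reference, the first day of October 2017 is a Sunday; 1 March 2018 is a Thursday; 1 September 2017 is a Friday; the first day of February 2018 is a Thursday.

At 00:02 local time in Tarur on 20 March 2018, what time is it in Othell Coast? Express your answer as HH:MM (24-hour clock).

14:02

1 October 2017 is a Sunday, so the first Sunday is October 1 and the second is October 8.
1 March 2018 is a Thursday, so the first Saturday is March 3 and the third is March 17.
Daylight saving runs 8 October 2017 – 17 March 2018; 20 March 2018 is outside that window, so Tarur is on standard time at UTC+03:00.
00:02 Tarur − 3h = 21:02 UTC (rolling into the previous day, 19 March 2018).
1 September 2017 is a Friday, so the first Friday is September 1 and the second is September 8.
1 February 2018 is a Thursday, so the first Sunday is February 4 and the third is February 18.
At the standard offset (UTC−07:00), 21:02 UTC − 7h = 14:02 Othell Coast standard time.
Daylight saving runs 8 September 2017 – 18 February 2018; the standard-time date in Othell Coast, 19 March 2018, is outside that window, so Othell Coast is on standard time at UTC−07:00.
21:02 UTC − 7h = 14:02 Othell Coast.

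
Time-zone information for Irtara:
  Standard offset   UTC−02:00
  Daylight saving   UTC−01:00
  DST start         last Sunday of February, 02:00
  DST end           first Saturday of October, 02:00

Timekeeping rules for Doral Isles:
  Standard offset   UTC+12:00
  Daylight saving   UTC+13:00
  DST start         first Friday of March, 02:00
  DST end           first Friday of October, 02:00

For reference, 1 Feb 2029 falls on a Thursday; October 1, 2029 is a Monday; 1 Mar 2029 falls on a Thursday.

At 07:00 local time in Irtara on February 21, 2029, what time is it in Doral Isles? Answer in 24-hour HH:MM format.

21:00

1 February 2029 is a Thursday, so Sundays fall on 4, 11, 18, 25; the last is February 25.
1 October 2029 is a Monday, so the first Saturday is October 6.
Daylight saving runs 25 February – 6 October; February 21, 2029 is outside that window, so Irtara is on standard time at UTC−02:00.
07:00 Irtara + 2h = 09:00 UTC.
1 March 2029 is a Thursday, so the first Friday is March 2.
1 October 2029 is a Monday, so the first Friday is October 5.
At the standard offset (UTC+12:00), 09:00 UTC + 12h = 21:00 Doral Isles standard time.
The standard-time date in Doral Isles, February 21, 2029, is outside the daylight-saving period (2 March – 5 October), so Doral Isles is on standard time, UTC+12:00.
09:00 UTC + 12h = 21:00 Doral Isles.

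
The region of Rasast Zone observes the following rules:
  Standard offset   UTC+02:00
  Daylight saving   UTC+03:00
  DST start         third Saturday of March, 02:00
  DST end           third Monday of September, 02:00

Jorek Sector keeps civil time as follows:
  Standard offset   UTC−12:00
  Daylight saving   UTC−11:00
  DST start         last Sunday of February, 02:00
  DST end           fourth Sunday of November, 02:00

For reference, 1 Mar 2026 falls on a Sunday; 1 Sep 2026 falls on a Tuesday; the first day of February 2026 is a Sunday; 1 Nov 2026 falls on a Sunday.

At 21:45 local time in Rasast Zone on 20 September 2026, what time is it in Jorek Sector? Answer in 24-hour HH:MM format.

07:45

1 March 2026 is a Sunday, so the first Saturday is March 7 and the third is March 21.
1 September 2026 is a Tuesday, so the first Monday is September 7 and the third is September 21.
20 September 2026 falls between 21 March and 21 September, so daylight saving is in effect and Rasast Zone is at UTC+03:00.
21:45 Rasast Zone − 3h = 18:45 UTC.
1 February 2026 is a Sunday, so Sundays fall on 1, 8, 15, 22; the last is February 22.
1 November 2026 is a Sunday, so the first Sunday is November 1 and the fourth is November 22.
At the standard offset (UTC−12:00), 18:45 UTC − 12h = 06:45 Jorek Sector standard time.
The standard-time date in Jorek Sector, 20 September 2026, lies within the daylight-saving period (22 February – 22 November), so Jorek Sector is on daylight time, UTC−11:00.
18:45 UTC − 11h = 07:45 Jorek Sector.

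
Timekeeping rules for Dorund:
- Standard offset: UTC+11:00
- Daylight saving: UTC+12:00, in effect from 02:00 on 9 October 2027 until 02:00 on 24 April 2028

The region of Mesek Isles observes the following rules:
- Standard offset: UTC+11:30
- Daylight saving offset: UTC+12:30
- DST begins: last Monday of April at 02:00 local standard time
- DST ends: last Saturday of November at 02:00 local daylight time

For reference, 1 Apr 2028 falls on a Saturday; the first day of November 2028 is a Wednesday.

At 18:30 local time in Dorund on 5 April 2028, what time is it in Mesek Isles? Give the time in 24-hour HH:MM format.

5 April 2028 lies within the daylight-saving period (9 October 2027 – 24 April 2028), so Dorund is on daylight time, UTC+12:00.
18:30 Dorund − 12h = 06:30 UTC.
1 April 2028 is a Saturday, so Mondays fall on 3, 10, 17, 24; the last is April 24.
1 November 2028 is a Wednesday, so Saturdays fall on 4, 11, 18, 25; the last is November 25.
At the standard offset (UTC+11:30), 06:30 UTC + 11h30m = 18:00 Mesek Isles standard time.
The standard-time date in Mesek Isles, 5 April 2028, does not fall between 24 April and 25 November, so daylight saving is not in effect and Mesek Isles is at UTC+11:30.
06:30 UTC + 11h30m = 18:00 Mesek Isles.

18:00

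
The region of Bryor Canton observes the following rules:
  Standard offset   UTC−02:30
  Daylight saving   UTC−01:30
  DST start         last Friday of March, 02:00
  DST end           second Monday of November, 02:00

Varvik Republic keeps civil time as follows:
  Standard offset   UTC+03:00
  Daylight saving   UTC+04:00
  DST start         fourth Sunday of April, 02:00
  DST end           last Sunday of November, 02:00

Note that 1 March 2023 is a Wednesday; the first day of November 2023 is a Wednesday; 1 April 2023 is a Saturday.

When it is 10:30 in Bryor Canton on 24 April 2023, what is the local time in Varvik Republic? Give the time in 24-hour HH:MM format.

1 March 2023 is a Wednesday, so Fridays fall on 3, 10, 17, 24, 31; the last is March 31.
1 November 2023 is a Wednesday, so the first Monday is November 6 and the second is November 13.
24 April 2023 lies within the daylight-saving period (31 March – 13 November), so Bryor Canton is on daylight time, UTC−01:30.
10:30 Bryor Canton + 1h30m = 12:00 UTC.
1 April 2023 is a Saturday, so the first Sunday is April 2 and the fourth is April 23.
1 November 2023 is a Wednesday, so Sundays fall on 5, 12, 19, 26; the last is November 26.
At the standard offset (UTC+03:00), 12:00 UTC + 3h = 15:00 Varvik Republic standard time.
Daylight saving runs 23 April – 26 November; the standard-time date in Varvik Republic, 24 April 2023, is inside that window, so Varvik Republic is at UTC+04:00.
12:00 UTC + 4h = 16:00 Varvik Republic.

16:00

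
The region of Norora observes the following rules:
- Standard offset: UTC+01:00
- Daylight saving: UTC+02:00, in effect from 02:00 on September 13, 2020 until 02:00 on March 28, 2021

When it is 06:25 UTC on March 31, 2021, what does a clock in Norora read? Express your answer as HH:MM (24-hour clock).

07:25

At the standard offset (UTC+01:00), 06:25 UTC + 1h = 07:25 Norora standard time.
The standard-time date in Norora, March 31, 2021, is outside the daylight-saving period (13 September 2020 – 28 March 2021), so Norora is on standard time, UTC+01:00.
06:25 UTC + 1h = 07:25 local.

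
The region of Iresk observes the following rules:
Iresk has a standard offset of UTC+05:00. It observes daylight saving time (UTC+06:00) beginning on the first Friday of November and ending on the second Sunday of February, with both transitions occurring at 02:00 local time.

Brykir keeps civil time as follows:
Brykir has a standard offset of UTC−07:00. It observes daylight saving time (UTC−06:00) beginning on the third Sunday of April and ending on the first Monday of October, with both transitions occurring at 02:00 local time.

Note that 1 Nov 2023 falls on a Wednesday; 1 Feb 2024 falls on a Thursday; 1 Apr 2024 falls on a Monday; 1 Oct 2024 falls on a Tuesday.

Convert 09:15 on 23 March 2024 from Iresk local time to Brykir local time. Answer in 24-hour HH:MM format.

21:15

1 November 2023 is a Wednesday, so the first Friday is November 3.
1 February 2024 is a Thursday, so the first Sunday is February 4 and the second is February 11.
Daylight saving runs 3 November 2023 – 11 February 2024; 23 March 2024 is outside that window, so Iresk is on standard time at UTC+05:00.
09:15 Iresk − 5h = 04:15 UTC.
1 April 2024 is a Monday, so the first Sunday is April 7 and the third is April 21.
1 October 2024 is a Tuesday, so the first Monday is October 7.
At the standard offset (UTC−07:00), 04:15 UTC − 7h = 21:15 Brykir standard time (rolling into the previous day, 22 March 2024).
Daylight saving runs 21 April – 7 October; the standard-time date in Brykir, 22 March 2024, is outside that window, so Brykir is on standard time at UTC−07:00.
04:15 UTC − 7h = 21:15 Brykir (rolling into the previous day, 22 March 2024).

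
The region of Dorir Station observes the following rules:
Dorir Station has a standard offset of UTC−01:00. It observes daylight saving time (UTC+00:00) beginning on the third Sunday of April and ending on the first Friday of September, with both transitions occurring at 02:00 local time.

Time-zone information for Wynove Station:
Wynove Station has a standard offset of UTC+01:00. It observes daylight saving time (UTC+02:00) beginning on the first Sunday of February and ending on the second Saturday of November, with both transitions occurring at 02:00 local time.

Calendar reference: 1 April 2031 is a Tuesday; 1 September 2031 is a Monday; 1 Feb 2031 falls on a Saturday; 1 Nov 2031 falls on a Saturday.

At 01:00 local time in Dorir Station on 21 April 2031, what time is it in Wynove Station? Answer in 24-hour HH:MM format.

1 April 2031 is a Tuesday, so the first Sunday is April 6 and the third is April 20.
1 September 2031 is a Monday, so the first Friday is September 5.
21 April 2031 falls between 20 April and 5 September, so daylight saving is in effect and Dorir Station is at UTC+00:00.
01:00 Dorir Station − 0h = 01:00 UTC.
1 February 2031 is a Saturday, so the first Sunday is February 2.
1 November 2031 is a Saturday, so the first Saturday is November 1 and the second is November 8.
At the standard offset (UTC+01:00), 01:00 UTC + 1h = 02:00 Wynove Station standard time.
The standard-time date in Wynove Station, 21 April 2031, falls between 2 February and 8 November, so daylight saving is in effect and Wynove Station is at UTC+02:00.
01:00 UTC + 2h = 03:00 Wynove Station.

03:00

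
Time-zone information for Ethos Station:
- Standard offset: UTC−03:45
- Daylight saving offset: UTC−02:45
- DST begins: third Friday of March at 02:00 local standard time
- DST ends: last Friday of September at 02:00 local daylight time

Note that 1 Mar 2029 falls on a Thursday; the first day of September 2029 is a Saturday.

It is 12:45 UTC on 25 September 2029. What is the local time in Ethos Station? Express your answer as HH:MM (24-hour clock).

1 March 2029 is a Thursday, so the first Friday is March 2 and the third is March 16.
1 September 2029 is a Saturday, so Fridays fall on 7, 14, 21, 28; the last is September 28.
At the standard offset (UTC−03:45), 12:45 UTC − 3h45m = 09:00 Ethos Station standard time.
The standard-time date in Ethos Station, 25 September 2029, lies within the daylight-saving period (16 March – 28 September), so Ethos Station is on daylight time, UTC−02:45.
12:45 UTC − 2h45m = 10:00 local.

10:00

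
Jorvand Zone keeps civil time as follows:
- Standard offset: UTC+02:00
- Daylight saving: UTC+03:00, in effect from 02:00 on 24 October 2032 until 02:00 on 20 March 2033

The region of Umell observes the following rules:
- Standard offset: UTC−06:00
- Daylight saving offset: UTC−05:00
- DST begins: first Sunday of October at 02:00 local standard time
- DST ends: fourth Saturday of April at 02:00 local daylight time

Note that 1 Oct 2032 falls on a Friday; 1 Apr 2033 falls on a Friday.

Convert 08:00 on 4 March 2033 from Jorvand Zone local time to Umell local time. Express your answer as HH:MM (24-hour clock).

00:00

4 March 2033 lies within the daylight-saving period (24 October 2032 – 20 March 2033), so Jorvand Zone is on daylight time, UTC+03:00.
08:00 Jorvand Zone − 3h = 05:00 UTC.
1 October 2032 is a Friday, so the first Sunday is October 3.
1 April 2033 is a Friday, so the first Saturday is April 2 and the fourth is April 23.
At the standard offset (UTC−06:00), 05:00 UTC − 6h = 23:00 Umell standard time (rolling into the previous day, 3 March 2033).
Daylight saving runs 3 October 2032 – 23 April 2033; the standard-time date in Umell, 3 March 2033, is inside that window, so Umell is at UTC−05:00.
05:00 UTC − 5h = 00:00 Umell.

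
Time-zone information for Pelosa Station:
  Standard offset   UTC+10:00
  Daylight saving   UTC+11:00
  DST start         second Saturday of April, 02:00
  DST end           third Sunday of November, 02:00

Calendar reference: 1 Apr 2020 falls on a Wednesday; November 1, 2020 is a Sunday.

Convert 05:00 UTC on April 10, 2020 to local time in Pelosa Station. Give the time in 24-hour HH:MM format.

1 April 2020 is a Wednesday, so the first Saturday is April 4 and the second is April 11.
1 November 2020 is a Sunday, so the first Sunday is November 1 and the third is November 15.
At the standard offset (UTC+10:00), 05:00 UTC + 10h = 15:00 Pelosa Station standard time.
The standard-time date in Pelosa Station, April 10, 2020, is outside the daylight-saving period (11 April – 15 November), so Pelosa Station is on standard time, UTC+10:00.
05:00 UTC + 10h = 15:00 local.

15:00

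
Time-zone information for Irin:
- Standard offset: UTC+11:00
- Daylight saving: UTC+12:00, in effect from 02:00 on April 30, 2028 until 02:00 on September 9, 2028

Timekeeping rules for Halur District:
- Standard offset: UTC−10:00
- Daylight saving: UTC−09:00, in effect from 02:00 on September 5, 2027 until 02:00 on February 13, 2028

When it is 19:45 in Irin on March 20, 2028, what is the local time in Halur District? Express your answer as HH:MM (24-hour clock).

22:45

Daylight saving runs 30 April – 9 September; March 20, 2028 is outside that window, so Irin is on standard time at UTC+11:00.
19:45 Irin − 11h = 08:45 UTC.
At the standard offset (UTC−10:00), 08:45 UTC − 10h = 22:45 Halur District standard time (rolling into the previous day, 19 March 2028).
The standard-time date in Halur District, March 19, 2028, is outside the daylight-saving period (5 September 2027 – 13 February 2028), so Halur District is on standard time, UTC−10:00.
08:45 UTC − 10h = 22:45 Halur District (rolling into the previous day, 19 March 2028).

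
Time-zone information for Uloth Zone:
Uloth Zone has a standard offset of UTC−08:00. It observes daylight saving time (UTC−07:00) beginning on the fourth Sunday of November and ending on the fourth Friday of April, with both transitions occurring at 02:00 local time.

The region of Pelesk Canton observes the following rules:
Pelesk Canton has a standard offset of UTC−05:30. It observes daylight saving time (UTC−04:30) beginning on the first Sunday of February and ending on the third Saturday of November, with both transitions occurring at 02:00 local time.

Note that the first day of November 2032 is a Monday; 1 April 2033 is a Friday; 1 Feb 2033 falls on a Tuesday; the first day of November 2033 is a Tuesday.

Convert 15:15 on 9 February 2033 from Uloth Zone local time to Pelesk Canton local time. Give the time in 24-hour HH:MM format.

17:45

1 November 2032 is a Monday, so the first Sunday is November 7 and the fourth is November 28.
1 April 2033 is a Friday, so the first Friday is April 1 and the fourth is April 22.
9 February 2033 lies within the daylight-saving period (28 November 2032 – 22 April 2033), so Uloth Zone is on daylight time, UTC−07:00.
15:15 Uloth Zone + 7h = 22:15 UTC.
1 February 2033 is a Tuesday, so the first Sunday is February 6.
1 November 2033 is a Tuesday, so the first Saturday is November 5 and the third is November 19.
At the standard offset (UTC−05:30), 22:15 UTC − 5h30m = 16:45 Pelesk Canton standard time.
The standard-time date in Pelesk Canton, 9 February 2033, lies within the daylight-saving period (6 February – 19 November), so Pelesk Canton is on daylight time, UTC−04:30.
22:15 UTC − 4h30m = 17:45 Pelesk Canton.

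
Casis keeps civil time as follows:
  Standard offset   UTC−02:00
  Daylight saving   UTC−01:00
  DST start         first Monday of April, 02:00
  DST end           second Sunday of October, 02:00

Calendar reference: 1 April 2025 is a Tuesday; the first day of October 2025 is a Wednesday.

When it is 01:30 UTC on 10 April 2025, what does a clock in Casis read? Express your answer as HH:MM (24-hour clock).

1 April 2025 is a Tuesday, so the first Monday is April 7.
1 October 2025 is a Wednesday, so the first Sunday is October 5 and the second is October 12.
At the standard offset (UTC−02:00), 01:30 UTC − 2h = 23:30 Casis standard time (rolling into the previous day, 9 April 2025).
The standard-time date in Casis, 9 April 2025, falls between 7 April and 12 October, so daylight saving is in effect and Casis is at UTC−01:00.
01:30 UTC − 1h = 00:30 local.

00:30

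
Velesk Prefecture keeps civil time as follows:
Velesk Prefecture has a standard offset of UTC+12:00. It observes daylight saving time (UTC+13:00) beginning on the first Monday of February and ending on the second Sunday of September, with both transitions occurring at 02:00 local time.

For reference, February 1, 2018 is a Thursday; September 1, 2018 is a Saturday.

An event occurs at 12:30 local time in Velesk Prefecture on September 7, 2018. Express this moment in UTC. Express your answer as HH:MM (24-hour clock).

23:30

1 February 2018 is a Thursday, so the first Monday is February 5.
1 September 2018 is a Saturday, so the first Sunday is September 2 and the second is September 9.
September 7, 2018 lies within the daylight-saving period (5 February – 9 September), so Velesk Prefecture is on daylight time, UTC+13:00.
12:30 local − 13h = 23:30 UTC (rolling into the previous day, 6 September 2018).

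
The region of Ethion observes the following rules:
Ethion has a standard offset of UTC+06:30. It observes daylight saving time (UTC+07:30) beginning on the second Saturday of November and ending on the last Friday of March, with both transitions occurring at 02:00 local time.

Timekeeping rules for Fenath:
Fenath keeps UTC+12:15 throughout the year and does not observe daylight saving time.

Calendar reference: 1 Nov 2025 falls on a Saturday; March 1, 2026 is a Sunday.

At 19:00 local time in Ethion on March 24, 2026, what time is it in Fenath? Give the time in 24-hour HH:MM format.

23:45

1 November 2025 is a Saturday, so the first Saturday is November 1 and the second is November 8.
1 March 2026 is a Sunday, so Fridays fall on 6, 13, 20, 27; the last is March 27.
March 24, 2026 lies within the daylight-saving period (8 November 2025 – 27 March 2026), so Ethion is on daylight time, UTC+07:30.
19:00 Ethion − 7h30m = 11:30 UTC.
Fenath stays on UTC+12:15 all year.
11:30 UTC + 12h15m = 23:45 Fenath.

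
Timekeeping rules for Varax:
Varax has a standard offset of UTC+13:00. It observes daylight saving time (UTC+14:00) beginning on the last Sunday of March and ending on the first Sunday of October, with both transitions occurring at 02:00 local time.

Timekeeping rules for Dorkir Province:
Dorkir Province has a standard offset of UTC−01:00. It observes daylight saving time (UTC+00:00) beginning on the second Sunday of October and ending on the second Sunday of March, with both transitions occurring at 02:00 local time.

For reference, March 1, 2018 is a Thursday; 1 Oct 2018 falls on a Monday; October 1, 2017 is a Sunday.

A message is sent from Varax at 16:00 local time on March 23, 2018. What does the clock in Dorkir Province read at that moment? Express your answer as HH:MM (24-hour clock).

1 March 2018 is a Thursday, so Sundays fall on 4, 11, 18, 25; the last is March 25.
1 October 2018 is a Monday, so the first Sunday is October 7.
March 23, 2018 does not fall between 25 March and 7 October, so daylight saving is not in effect and Varax is at UTC+13:00.
16:00 Varax − 13h = 03:00 UTC.
1 October 2017 is a Sunday, so the first Sunday is October 1 and the second is October 8.
1 March 2018 is a Thursday, so the first Sunday is March 4 and the second is March 11.
At the standard offset (UTC−01:00), 03:00 UTC − 1h = 02:00 Dorkir Province standard time.
The standard-time date in Dorkir Province, March 23, 2018, does not fall between 8 October 2017 and 11 March 2018, so daylight saving is not in effect and Dorkir Province is at UTC−01:00.
03:00 UTC − 1h = 02:00 Dorkir Province.

02:00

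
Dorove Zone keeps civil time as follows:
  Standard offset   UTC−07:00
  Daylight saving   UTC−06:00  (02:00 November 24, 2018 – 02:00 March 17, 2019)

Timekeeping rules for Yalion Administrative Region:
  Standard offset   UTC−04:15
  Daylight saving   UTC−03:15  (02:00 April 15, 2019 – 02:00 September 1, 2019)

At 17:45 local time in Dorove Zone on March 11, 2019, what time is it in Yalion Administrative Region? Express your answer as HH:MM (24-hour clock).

19:30

March 11, 2019 falls between 24 November 2018 and 17 March 2019, so daylight saving is in effect and Dorove Zone is at UTC−06:00.
17:45 Dorove Zone + 6h = 23:45 UTC.
At the standard offset (UTC−04:15), 23:45 UTC − 4h15m = 19:30 Yalion Administrative Region standard time.
The standard-time date in Yalion Administrative Region, March 11, 2019, is outside the daylight-saving period (15 April – 1 September), so Yalion Administrative Region is on standard time, UTC−04:15.
23:45 UTC − 4h15m = 19:30 Yalion Administrative Region.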